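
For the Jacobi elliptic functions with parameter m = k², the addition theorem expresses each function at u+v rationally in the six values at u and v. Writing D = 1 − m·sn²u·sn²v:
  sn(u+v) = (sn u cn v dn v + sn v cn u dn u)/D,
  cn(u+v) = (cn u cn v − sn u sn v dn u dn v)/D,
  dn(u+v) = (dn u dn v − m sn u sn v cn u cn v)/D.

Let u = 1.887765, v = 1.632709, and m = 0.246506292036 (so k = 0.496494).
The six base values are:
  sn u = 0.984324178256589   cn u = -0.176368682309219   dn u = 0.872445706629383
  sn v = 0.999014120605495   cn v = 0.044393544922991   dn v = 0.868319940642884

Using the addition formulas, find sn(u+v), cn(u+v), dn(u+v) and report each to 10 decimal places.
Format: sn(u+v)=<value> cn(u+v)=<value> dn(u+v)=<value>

sn(u+v)=-0.1520115180 cn(u+v)=-0.9883787222 dn(u+v)=0.9971478604

m = k² = 0.246506292036
D = 1 − m·sn²u·sn²v = 0.7616322107648279
sn(u+v) = (sn u·cn v·dn v + sn v·cn u·dn u)/D = -0.1157768684856373/0.7616322107648279 = -0.1520115179600593
cn(u+v) = (cn u·cn v − sn u·sn v·dn u·dn v)/D = -0.7527810712273381/0.7616322107648279 = -0.9883787221543565
dn(u+v) = (dn u·dn v − m·sn u·sn v·cn u·cn v)/D = 0.7594599293620884/0.7616322107648279 = 0.9971478603819052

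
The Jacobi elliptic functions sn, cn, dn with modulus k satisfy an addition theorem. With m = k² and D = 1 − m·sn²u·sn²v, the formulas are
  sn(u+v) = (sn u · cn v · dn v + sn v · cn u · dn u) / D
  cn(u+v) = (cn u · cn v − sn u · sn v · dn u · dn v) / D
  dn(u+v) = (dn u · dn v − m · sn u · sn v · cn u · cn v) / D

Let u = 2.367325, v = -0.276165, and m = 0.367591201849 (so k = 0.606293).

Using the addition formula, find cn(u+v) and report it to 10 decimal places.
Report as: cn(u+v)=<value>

sn u = 0.8789742867838143, cn u = -0.4768691677733895, dn u = 0.8461681762515268
sn v = -0.2714466707728805, cn v = 0.9624534819544888, dn v = 0.9863643692914253
m = k² = 0.367591201849
D = 1 − m·sn²u·sn²v = 0.9790739871196556
cn(u+v) = (cn u·cn v − sn u·sn v·dn u·dn v)/D = -0.2598261100901756/0.9790739871196556 = -0.2653794437482297

cn(u+v)=-0.2653794437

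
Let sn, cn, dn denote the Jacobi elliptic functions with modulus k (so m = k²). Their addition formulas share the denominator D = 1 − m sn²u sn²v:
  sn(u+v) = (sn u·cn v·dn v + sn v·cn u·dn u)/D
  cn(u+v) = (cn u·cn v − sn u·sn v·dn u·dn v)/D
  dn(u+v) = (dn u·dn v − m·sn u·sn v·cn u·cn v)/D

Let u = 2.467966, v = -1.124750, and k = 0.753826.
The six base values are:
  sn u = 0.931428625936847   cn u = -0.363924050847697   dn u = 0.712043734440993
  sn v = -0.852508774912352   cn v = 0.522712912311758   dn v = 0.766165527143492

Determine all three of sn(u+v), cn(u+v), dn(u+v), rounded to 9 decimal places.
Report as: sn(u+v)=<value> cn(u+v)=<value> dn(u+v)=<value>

sn(u+v)=0.925553082 cn(u+v)=0.378617871 dn(u+v)=0.716384233

m = k² = 0.568253638276
D = 1 − m·sn²u·sn²v = 0.641706356774204
sn(u+v) = (sn u·cn v·dn v + sn v·cn u·dn u)/D = 0.593933296360399/0.641706356774204 = 0.9255530821699265
cn(u+v) = (cn u·cn v − sn u·sn v·dn u·dn v)/D = 0.2429614944778132/0.641706356774204 = 0.3786178707955414
dn(u+v) = (dn u·dn v − m·sn u·sn v·cn u·cn v)/D = 0.4597083159236237/0.641706356774204 = 0.7163842325554215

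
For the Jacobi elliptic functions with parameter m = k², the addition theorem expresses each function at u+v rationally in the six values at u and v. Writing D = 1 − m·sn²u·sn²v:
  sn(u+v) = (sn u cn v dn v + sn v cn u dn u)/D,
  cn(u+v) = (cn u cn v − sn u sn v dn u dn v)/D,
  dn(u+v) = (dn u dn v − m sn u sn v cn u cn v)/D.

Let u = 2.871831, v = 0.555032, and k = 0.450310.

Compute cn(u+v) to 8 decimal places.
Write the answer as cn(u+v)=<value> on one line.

cn(u+v)=-0.99451672

sn u = 0.4325033097797692, cn u = -0.901632345820371, dn u = 0.9808508154426867
sn v = 0.5223562804957829, cn v = 0.8527273399080218, dn v = 0.9719416083114491
m = k² = 0.2027790961
D = 1 − m·sn²u·sn²v = 0.9896501109321458
cn(u+v) = (cn u·cn v − sn u·sn v·dn u·dn v)/D = -0.9842235838796228/0.9896501109321458 = -0.994516721624563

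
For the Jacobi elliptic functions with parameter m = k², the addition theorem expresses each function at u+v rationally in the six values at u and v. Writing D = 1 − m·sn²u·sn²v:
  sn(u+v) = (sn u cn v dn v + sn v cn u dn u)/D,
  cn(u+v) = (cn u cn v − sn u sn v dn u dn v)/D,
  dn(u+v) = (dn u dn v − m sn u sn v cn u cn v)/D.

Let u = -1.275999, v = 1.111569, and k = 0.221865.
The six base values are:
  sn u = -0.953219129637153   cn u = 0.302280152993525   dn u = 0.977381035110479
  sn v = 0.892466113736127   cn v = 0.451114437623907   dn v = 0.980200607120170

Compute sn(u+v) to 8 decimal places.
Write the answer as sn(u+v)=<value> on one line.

m = k² = 0.049224078225
D = 1 − m·sn²u·sn²v = 0.9643756817808048
sn(u+v) = (sn u·cn v·dn v + sn v·cn u·dn u)/D = -0.1578241897955964/0.9643756817808048 = -0.163654261277265

sn(u+v)=-0.16365426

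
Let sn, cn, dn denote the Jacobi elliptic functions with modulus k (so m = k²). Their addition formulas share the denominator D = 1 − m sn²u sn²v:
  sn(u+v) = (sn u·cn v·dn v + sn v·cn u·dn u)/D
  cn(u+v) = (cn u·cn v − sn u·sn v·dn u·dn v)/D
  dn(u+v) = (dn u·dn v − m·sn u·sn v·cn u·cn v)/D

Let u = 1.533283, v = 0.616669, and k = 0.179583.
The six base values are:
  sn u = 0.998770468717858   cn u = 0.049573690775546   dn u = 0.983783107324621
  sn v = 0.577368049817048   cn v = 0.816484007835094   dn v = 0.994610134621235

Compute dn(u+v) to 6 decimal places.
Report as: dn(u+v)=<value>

m = k² = 0.032250053889
D = 1 − m·sn²u·sn²v = 0.9892757402339565
dn(u+v) = (dn u·dn v − m·sn u·sn v·cn u·cn v)/D = 0.9777279039153743/0.9892757402339565 = 0.9883269791738234

dn(u+v)=0.988327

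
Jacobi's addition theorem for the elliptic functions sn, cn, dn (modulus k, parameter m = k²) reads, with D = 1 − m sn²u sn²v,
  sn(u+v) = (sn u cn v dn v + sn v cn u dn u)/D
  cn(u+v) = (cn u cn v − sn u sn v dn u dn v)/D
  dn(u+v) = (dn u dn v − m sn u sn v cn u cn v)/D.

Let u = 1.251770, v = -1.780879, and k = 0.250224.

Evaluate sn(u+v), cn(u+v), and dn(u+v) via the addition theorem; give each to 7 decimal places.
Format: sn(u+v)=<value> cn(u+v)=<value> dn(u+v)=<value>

sn u = 0.9447504532066851, cn u = 0.3277904531339542, dn u = 0.9716560093753295
sn v = -0.9840612972842424, cn v = -0.1778295903027782, dn v = 0.9692099635407254
m = k² = 0.062612050176
D = 1 − m·sn²u·sn²v = 0.9458826595400078
sn(u+v) = (sn u·cn v·dn v + sn v·cn u·dn u)/D = -0.4762548124469496/0.9458826595400078 = -0.5035030589085512
cn(u+v) = (cn u·cn v − sn u·sn v·dn u·dn v)/D = 0.8172364157571536/0.9458826595400078 = 0.8639934430710294
dn(u+v) = (dn u·dn v − m·sn u·sn v·cn u·cn v)/D = 0.9383455787451399/0.9458826595400078 = 0.9920316957723559

sn(u+v)=-0.5035031 cn(u+v)=0.8639934 dn(u+v)=0.9920317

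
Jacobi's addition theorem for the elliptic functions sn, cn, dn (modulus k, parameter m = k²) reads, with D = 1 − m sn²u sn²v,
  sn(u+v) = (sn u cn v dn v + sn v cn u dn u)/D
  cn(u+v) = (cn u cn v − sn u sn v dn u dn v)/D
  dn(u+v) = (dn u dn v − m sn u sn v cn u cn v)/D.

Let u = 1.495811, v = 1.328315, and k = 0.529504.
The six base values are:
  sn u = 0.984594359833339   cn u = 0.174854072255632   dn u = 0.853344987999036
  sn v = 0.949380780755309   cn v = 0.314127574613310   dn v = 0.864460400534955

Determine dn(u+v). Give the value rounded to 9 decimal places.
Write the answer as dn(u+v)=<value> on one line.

m = k² = 0.280374486016
D = 1 − m·sn²u·sn²v = 0.7550180715876268
dn(u+v) = (dn u·dn v − m·sn u·sn v·cn u·cn v)/D = 0.7232877375603194/0.7550180715876268 = 0.9579740734409365

dn(u+v)=0.957974073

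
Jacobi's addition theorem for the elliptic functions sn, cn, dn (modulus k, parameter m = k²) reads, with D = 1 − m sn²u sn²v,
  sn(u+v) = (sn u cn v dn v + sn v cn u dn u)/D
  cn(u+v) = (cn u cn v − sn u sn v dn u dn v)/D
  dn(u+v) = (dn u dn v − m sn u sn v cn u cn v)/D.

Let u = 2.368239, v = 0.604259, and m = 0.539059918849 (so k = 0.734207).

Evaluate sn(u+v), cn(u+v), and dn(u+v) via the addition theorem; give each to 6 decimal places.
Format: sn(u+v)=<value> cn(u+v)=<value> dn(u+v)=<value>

sn(u+v)=0.691859 cn(u+v)=-0.722033 dn(u+v)=0.861376

sn u = 0.945320179720976, cn u = -0.3261437686240557, dn u = 0.7199164911052441
sn v = 0.5530022155422044, cn v = 0.8331797822831596, dn v = 0.9138650361881666
m = k² = 0.539059918849
D = 1 − m·sn²u·sn²v = 0.8526844329368496
sn(u+v) = (sn u·cn v·dn v + sn v·cn u·dn u)/D = 0.5899370365540948/0.8526844329368496 = 0.6918585748331422
cn(u+v) = (cn u·cn v − sn u·sn v·dn u·dn v)/D = -0.6156663342059637/0.8526844329368496 = -0.7220330410928944
dn(u+v) = (dn u·dn v − m·sn u·sn v·cn u·cn v)/D = 0.7344821527764309/0.8526844329368496 = 0.8613762892875836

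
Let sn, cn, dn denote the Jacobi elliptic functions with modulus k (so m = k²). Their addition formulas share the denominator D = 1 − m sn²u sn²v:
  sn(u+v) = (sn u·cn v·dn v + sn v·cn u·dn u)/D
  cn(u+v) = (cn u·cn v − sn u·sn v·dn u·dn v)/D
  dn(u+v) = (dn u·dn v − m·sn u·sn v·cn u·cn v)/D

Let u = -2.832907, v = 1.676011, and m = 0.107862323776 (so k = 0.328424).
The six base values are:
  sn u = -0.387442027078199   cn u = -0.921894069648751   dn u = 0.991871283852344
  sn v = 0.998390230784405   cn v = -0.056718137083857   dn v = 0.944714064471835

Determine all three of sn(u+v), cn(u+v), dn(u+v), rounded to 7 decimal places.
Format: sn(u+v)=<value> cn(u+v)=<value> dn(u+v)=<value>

sn(u+v)=-0.9068033 cn(u+v)=0.4215539 dn(u+v)=0.9546233

m = k² = 0.107862323776
D = 1 − m·sn²u·sn²v = 0.9838607304670758
sn(u+v) = (sn u·cn v·dn v + sn v·cn u·dn u)/D = -0.8921681989347592/0.9838607304670758 = -0.9068033424926039
cn(u+v) = (cn u·cn v − sn u·sn v·dn u·dn v)/D = 0.4147503366661876/0.9838607304670758 = 0.4215539088233453
dn(u+v) = (dn u·dn v − m·sn u·sn v·cn u·cn v)/D = 0.939216375499118/0.9838607304670758 = 0.9546232982113602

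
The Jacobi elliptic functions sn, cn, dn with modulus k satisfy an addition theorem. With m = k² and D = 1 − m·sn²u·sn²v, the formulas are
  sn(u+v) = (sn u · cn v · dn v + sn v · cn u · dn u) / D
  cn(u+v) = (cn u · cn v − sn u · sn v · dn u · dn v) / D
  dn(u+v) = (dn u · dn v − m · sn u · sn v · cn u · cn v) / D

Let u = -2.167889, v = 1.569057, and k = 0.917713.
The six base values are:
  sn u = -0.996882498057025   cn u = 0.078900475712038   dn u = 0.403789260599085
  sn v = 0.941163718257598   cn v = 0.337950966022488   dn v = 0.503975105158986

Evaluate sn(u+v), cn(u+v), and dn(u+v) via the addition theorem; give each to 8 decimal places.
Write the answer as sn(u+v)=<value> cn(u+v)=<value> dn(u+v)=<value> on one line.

m = k² = 0.842197150369
D = 1 − m·sn²u·sn²v = 0.2586350258893131
sn(u+v) = (sn u·cn v·dn v + sn v·cn u·dn u)/D = -0.1398032142648182/0.2586350258893131 = -0.5405424643630797
cn(u+v) = (cn u·cn v − sn u·sn v·dn u·dn v)/D = 0.2175939748660127/0.2586350258893131 = 0.8413167324024221
dn(u+v) = (dn u·dn v − m·sn u·sn v·cn u·cn v)/D = 0.2245693321085426/0.2586350258893131 = 0.8682866187066656

sn(u+v)=-0.54054246 cn(u+v)=0.84131673 dn(u+v)=0.86828662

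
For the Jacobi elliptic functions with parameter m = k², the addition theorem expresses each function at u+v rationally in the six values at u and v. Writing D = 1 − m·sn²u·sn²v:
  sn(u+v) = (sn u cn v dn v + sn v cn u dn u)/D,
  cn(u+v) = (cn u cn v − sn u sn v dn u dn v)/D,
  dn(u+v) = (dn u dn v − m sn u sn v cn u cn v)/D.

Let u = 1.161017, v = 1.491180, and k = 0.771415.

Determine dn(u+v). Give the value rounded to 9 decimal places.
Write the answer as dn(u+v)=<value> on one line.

dn(u+v)=0.726668419

sn u = 0.8639695837928099, cn u = 0.5035439983565278, dn u = 0.7455237179011563
sn v = 0.9570533764818277, cn v = 0.2899117703107844, dn v = 0.6744885253942486
m = k² = 0.595081102225
D = 1 − m·sn²u·sn²v = 0.5931396344205966
dn(u+v) = (dn u·dn v − m·sn u·sn v·cn u·cn v)/D = 0.431015840620874/0.5931396344205966 = 0.7266684193881398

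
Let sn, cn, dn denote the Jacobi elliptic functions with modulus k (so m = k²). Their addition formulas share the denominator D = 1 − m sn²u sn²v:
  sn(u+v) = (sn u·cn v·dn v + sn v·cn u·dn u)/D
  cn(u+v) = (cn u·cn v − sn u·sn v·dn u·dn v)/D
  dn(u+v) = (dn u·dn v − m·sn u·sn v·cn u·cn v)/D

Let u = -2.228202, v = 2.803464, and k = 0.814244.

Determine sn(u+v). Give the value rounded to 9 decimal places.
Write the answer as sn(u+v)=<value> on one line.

sn(u+v)=0.527567099

sn u = -0.9929279802460618, cn u = -0.1187182633147749, dn u = 0.5885158903396079
sn v = 0.8860526525537222, cn v = -0.4635846167664679, dn v = 0.6924529289343014
m = k² = 0.662993291536
D = 1 − m·sn²u·sn²v = 0.4868271253634935
sn(u+v) = (sn u·cn v·dn v + sn v·cn u·dn u)/D = 0.2568339743944297/0.4868271253634935 = 0.5275670993120247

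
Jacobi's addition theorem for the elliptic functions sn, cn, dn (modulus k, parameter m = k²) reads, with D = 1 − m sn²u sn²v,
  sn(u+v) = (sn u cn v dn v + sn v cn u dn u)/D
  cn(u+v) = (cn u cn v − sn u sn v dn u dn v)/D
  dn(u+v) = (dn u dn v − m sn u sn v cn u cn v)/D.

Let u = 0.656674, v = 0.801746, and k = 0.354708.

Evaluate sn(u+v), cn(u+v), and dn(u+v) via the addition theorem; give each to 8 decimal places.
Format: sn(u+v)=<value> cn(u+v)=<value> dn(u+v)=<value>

sn u = 0.6061709166853404, cn u = 0.7953344075072159, dn u = 0.9766110383368175
sn v = 0.7119461190761994, cn v = 0.7022340945385222, dn v = 0.9675882864056327
m = k² = 0.125817765264
D = 1 − m·sn²u·sn²v = 0.9765670798677376
sn(u+v) = (sn u·cn v·dn v + sn v·cn u·dn u)/D = 0.9648686551346547/0.9765670798677376 = 0.9880208692528656
cn(u+v) = (cn u·cn v − sn u·sn v·dn u·dn v)/D = 0.1507041466584213/0.9765670798677376 = 0.1543203224491574
dn(u+v) = (dn u·dn v − m·sn u·sn v·cn u·cn v)/D = 0.9146313492886315/0.9765670798677376 = 0.9365781093219992

sn(u+v)=0.98802087 cn(u+v)=0.15432032 dn(u+v)=0.93657811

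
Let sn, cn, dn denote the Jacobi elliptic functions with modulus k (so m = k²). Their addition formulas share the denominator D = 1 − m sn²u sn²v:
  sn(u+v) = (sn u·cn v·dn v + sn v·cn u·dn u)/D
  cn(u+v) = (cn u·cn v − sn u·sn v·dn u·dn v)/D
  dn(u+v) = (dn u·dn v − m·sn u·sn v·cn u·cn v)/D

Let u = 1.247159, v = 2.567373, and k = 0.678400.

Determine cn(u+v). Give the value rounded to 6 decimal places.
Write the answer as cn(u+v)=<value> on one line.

sn u = 0.9079015412996267, cn u = 0.4191834816709293, dn u = 0.7878083865660284
sn v = 0.8419020851648155, cn v = -0.5396303169718467, dn v = 0.8208482312881642
m = k² = 0.46022656
D = 1 − m·sn²u·sn²v = 0.7311114212891327
cn(u+v) = (cn u·cn v − sn u·sn v·dn u·dn v)/D = -0.7204963694069815/0.7311114212891327 = -0.985480938235879

cn(u+v)=-0.985481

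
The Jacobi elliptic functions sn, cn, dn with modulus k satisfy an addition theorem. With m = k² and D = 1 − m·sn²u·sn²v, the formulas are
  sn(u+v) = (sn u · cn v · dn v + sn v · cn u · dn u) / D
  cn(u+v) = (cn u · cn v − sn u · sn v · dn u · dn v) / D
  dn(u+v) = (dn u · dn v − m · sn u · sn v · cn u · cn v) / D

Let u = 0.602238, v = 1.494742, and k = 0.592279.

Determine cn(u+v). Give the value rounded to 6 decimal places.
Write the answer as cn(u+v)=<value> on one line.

sn u = 0.5567067321730879, cn u = 0.8307091033286934, dn u = 0.9440767756866033
sn v = 0.9796158088759069, cn v = 0.2008802304867321, dn v = 0.8144698560936495
m = k² = 0.350794413841
D = 1 − m·sn²u·sn²v = 0.8956680834172798
cn(u+v) = (cn u·cn v − sn u·sn v·dn u·dn v)/D = -0.2524653195316336/0.8956680834172798 = -0.2818737478825773

cn(u+v)=-0.281874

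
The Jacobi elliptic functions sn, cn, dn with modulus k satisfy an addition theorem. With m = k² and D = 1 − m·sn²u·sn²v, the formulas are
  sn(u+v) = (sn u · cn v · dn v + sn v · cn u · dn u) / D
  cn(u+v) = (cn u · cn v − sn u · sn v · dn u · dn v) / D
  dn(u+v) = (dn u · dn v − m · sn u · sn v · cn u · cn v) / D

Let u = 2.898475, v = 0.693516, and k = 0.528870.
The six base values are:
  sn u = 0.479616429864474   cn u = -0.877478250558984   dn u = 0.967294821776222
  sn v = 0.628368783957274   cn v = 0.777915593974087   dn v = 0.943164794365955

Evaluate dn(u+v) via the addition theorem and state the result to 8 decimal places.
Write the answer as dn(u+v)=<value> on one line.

m = k² = 0.2797034769
D = 1 − m·sn²u·sn²v = 0.9745952355185043
dn(u+v) = (dn u·dn v − m·sn u·sn v·cn u·cn v)/D = 0.9698591503176452/0.9745952355185043 = 0.9951404593124863

dn(u+v)=0.99514046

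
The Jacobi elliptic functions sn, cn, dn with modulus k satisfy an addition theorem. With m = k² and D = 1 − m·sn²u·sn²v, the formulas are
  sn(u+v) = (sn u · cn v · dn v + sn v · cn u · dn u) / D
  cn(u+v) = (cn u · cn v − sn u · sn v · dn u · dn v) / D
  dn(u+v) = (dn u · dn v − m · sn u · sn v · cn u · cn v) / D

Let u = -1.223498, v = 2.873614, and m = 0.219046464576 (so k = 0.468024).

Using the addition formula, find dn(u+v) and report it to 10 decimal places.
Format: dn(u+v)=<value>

dn(u+v)=0.8837515799

sn u = -0.9223066952948808, cn u = 0.3864587427064316, dn u = 0.9020355889456146
sn v = 0.4453699257281613, cn v = -0.8953466531220698, dn v = 0.9780343431370521
m = k² = 0.219046464576
D = 1 − m·sn²u·sn²v = 0.9630402738003326
dn(u+v) = (dn u·dn v − m·sn u·sn v·cn u·cn v)/D = 0.8510883634782966/0.9630402738003326 = 0.8837515798999211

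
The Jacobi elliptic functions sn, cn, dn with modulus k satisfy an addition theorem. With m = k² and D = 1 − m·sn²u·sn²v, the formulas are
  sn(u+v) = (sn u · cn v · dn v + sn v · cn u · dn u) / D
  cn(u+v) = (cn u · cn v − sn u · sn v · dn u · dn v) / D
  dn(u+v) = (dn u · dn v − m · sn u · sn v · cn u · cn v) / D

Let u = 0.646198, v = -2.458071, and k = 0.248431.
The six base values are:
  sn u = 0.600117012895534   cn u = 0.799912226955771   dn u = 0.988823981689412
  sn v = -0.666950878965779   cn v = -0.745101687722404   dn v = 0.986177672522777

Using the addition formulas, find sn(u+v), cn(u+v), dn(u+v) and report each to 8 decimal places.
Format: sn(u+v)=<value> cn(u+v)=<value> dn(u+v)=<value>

sn(u+v)=-0.97817870 cn(u+v)=-0.20776531 dn(u+v)=0.97002380

m = k² = 0.061717961761
D = 1 − m·sn²u·sn²v = 0.9901128493557595
sn(u+v) = (sn u·cn v·dn v + sn v·cn u·dn u)/D = -0.9685073032227581/0.9901128493557595 = -0.978178703420464
cn(u+v) = (cn u·cn v − sn u·sn v·dn u·dn v)/D = -0.2057111034036848/0.9901128493557595 = -0.2077653103255206
dn(u+v) = (dn u·dn v − m·sn u·sn v·cn u·cn v)/D = 0.9604330333526905/0.9901128493557595 = 0.9700238048396394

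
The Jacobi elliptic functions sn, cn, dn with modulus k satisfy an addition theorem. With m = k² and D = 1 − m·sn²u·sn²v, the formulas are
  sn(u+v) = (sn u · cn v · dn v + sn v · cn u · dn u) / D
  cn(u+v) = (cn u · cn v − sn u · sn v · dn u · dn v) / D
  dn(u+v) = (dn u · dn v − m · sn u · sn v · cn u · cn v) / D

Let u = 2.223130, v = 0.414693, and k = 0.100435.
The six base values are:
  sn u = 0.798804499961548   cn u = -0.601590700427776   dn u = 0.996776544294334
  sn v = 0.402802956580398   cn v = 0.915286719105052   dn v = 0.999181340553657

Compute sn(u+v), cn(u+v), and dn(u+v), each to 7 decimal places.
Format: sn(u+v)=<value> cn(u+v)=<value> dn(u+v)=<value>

m = k² = 0.010087189225
D = 1 − m·sn²u·sn²v = 0.9989556730813684
sn(u+v) = (sn u·cn v·dn v + sn v·cn u·dn u)/D = 0.4889952023819379/0.9989556730813684 = 0.4895064070997147
cn(u+v) = (cn u·cn v − sn u·sn v·dn u·dn v)/D = -0.8710890475886477/0.9989556730813684 = -0.8719997003487606
dn(u+v) = (dn u·dn v − m·sn u·sn v·cn u·cn v)/D = 0.997747676186895/0.9989556730813684 = 0.9987907402430107

sn(u+v)=0.4895064 cn(u+v)=-0.8719997 dn(u+v)=0.9987907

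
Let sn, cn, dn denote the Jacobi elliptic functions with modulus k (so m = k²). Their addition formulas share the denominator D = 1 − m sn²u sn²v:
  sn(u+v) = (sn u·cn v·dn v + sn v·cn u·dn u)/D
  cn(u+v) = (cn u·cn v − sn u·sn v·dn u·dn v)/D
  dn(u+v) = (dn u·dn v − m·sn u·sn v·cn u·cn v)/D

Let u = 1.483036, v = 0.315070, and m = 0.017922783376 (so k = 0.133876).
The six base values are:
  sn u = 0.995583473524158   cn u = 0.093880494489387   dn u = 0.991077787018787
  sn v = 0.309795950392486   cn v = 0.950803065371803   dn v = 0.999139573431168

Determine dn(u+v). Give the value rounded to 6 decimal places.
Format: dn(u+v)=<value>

m = k² = 0.017922783376
D = 1 − m·sn²u·sn²v = 0.9982950474916792
dn(u+v) = (dn u·dn v − m·sn u·sn v·cn u·cn v)/D = 0.9897316081975084/0.9982950474916792 = 0.991421935513266

dn(u+v)=0.991422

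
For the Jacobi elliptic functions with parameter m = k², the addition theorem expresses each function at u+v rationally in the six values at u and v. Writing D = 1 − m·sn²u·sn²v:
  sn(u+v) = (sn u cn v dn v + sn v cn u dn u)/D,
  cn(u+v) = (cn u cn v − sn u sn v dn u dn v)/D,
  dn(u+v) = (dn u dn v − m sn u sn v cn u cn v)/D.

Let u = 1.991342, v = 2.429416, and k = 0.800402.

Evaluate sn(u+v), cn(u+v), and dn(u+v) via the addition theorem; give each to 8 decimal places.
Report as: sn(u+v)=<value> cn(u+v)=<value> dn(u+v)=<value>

sn u = 0.9999959619199837, cn u = 0.002841855683600731, dn u = 0.5994679410309326
sn v = 0.9651094635961997, cn v = -0.2618467553303949, dn v = 0.6350445122668957
m = k² = 0.640643361604
D = 1 − m·sn²u·sn²v = 0.4032863517444066
sn(u+v) = (sn u·cn v·dn v + sn v·cn u·dn u)/D = -0.1646395117484183/0.4032863517444066 = -0.4082446902462074
cn(u+v) = (cn u·cn v − sn u·sn v·dn u·dn v)/D = -0.3681490359549454/0.4032863517444066 = -0.91287253923304
dn(u+v) = (dn u·dn v − m·sn u·sn v·cn u·cn v)/D = 0.381148913660596/0.4032863517444066 = 0.9451073958043568

sn(u+v)=-0.40824469 cn(u+v)=-0.91287254 dn(u+v)=0.94510740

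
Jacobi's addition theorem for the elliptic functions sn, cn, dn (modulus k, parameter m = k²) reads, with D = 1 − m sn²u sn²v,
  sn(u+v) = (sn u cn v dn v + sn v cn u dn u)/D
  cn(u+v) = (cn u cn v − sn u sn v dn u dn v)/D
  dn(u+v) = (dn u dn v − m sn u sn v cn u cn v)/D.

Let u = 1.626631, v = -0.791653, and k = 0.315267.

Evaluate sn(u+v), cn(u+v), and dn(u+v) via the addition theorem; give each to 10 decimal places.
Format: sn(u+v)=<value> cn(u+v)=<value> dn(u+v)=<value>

sn(u+v)=0.7356371474 cn(u+v)=0.6773758096 dn(u+v)=0.9727343583

sn u = 0.9999058758491516, cn u = -0.0137200379861361, dn u = 0.9490128705380356
sn v = -0.7064123229410557, cn v = 0.7078005580649266, dn v = 0.9748850838852319
m = k² = 0.099393281289
D = 1 − m·sn²u·sn²v = 0.9504102632837989
sn(u+v) = (sn u·cn v·dn v + sn v·cn u·dn u)/D = 0.6991570949274405/0.9504102632837989 = 0.7356371473849157
cn(u+v) = (cn u·cn v − sn u·sn v·dn u·dn v)/D = 0.6437849215132348/0.9504102632837989 = 0.6773758095676165
dn(u+v) = (dn u·dn v − m·sn u·sn v·cn u·cn v)/D = 0.9244967175967194/0.9504102632837989 = 0.9727343583206429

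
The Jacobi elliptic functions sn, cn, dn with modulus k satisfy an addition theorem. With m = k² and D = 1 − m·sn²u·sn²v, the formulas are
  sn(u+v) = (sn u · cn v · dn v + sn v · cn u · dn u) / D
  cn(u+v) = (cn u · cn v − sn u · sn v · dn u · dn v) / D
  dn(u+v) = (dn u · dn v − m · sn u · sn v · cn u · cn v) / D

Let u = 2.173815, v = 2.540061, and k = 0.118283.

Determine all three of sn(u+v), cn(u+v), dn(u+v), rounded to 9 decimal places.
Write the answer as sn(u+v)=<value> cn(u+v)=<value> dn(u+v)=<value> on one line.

sn(u+v)=-0.999887196 cn(u+v)=-0.015019827 dn(u+v)=0.992981515

sn u = 0.8288502949830087, cn u = -0.5594704536493231, dn u = 0.9951825833465457
sn v = 0.5745958124268253, cn v = -0.8184373234045211, dn v = 0.9976877117253135
m = k² = 0.013990868089
D = 1 − m·sn²u·sn²v = 0.996826622283089
sn(u+v) = (sn u·cn v·dn v + sn v·cn u·dn u)/D = -0.9967141762906079/0.996826622283089 = -0.9998871960379393
cn(u+v) = (cn u·cn v − sn u·sn v·dn u·dn v)/D = -0.01497216329216275/0.996826622283089 = -0.01501982687608318
dn(u+v) = (dn u·dn v − m·sn u·sn v·cn u·cn v)/D = 0.9898304091111494/0.996826622283089 = 0.9929815145226401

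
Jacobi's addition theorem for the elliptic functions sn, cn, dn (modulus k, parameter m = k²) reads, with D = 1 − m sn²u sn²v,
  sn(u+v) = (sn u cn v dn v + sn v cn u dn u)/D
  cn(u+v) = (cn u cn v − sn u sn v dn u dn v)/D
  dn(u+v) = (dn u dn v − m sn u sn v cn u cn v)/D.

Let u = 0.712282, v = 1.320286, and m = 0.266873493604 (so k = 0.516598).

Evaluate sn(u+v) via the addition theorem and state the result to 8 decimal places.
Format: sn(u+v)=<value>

sn(u+v)=0.95810894

sn u = 0.6425503274593359, cn u = 0.7662434839409078, dn u = 0.9433004263152803
sn v = 0.9483466771431034, cn v = 0.3172358427915016, dn v = 0.8717707702251998
m = k² = 0.266873493604
D = 1 − m·sn²u·sn²v = 0.9009044863465439
sn(u+v) = (sn u·cn v·dn v + sn v·cn u·dn u)/D = 0.8631646458316034/0.9009044863465439 = 0.9581089437483127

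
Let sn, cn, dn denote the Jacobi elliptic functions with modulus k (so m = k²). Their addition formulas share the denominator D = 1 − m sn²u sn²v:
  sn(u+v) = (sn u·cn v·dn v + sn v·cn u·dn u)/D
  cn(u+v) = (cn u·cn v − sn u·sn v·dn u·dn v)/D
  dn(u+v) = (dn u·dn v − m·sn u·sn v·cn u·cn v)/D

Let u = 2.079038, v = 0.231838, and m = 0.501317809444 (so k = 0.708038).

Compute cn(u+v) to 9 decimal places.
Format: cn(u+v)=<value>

sn u = 0.9874283371523962, cn u = -0.1580673242275386, dn u = 0.714987941077917
sn v = 0.2287654404196654, cn v = 0.9734815731535942, dn v = 0.9867949234198837
m = k² = 0.501317809444
D = 1 − m·sn²u·sn²v = 0.9744197291478656
cn(u+v) = (cn u·cn v − sn u·sn v·dn u·dn v)/D = -0.3132511516976854/0.9744197291478656 = -0.3214745579624347

cn(u+v)=-0.321474558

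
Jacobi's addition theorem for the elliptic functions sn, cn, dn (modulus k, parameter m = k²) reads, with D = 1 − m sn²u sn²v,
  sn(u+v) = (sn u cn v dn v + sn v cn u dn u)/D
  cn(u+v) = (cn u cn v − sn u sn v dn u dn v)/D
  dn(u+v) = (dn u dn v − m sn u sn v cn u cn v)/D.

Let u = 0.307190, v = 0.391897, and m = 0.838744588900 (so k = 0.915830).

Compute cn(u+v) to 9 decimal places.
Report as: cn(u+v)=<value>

cn(u+v)=0.792233978

sn u = 0.2986024799413735, cn u = 0.9543775767341046, dn u = 0.9618807859141295
sn v = 0.3744315648280851, cn v = 0.9272545514907929, dn v = 0.9393661959616413
m = k² = 0.8387445889
D = 1 − m·sn²u·sn²v = 0.9895151684419551
cn(u+v) = (cn u·cn v − sn u·sn v·dn u·dn v)/D = 0.7839275380222956/0.9895151684419551 = 0.7922339778344497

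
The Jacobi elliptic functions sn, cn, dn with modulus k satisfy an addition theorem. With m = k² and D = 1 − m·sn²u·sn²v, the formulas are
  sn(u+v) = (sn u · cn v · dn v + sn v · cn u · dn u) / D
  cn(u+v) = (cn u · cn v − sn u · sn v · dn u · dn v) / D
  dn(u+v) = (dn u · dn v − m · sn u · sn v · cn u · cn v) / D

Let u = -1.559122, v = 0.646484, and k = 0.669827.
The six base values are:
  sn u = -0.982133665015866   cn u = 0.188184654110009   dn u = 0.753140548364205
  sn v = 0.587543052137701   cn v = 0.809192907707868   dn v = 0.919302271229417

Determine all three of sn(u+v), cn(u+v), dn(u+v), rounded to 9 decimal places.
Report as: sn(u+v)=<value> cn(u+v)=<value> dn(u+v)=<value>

m = k² = 0.448668209929
D = 1 − m·sn²u·sn²v = 0.8506016212709386
sn(u+v) = (sn u·cn v·dn v + sn v·cn u·dn u)/D = -0.6473300593274926/0.8506016212709386 = -0.7610261292005006
cn(u+v) = (cn u·cn v − sn u·sn v·dn u·dn v)/D = 0.5518033276447454/0.8506016212709386 = 0.6487212272417969
dn(u+v) = (dn u·dn v − m·sn u·sn v·cn u·cn v)/D = 0.731788831424668/0.8506016212709386 = 0.8603191119378014

sn(u+v)=-0.761026129 cn(u+v)=0.648721227 dn(u+v)=0.860319112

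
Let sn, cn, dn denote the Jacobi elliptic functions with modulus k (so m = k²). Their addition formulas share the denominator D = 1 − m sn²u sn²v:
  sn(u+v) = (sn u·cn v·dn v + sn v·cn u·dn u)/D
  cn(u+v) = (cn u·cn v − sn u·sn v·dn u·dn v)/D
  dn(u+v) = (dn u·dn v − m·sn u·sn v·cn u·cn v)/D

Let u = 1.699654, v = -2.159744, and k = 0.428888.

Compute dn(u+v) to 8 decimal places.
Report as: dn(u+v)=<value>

dn(u+v)=0.98191163

sn u = 0.9990585210772225, cn u = -0.04338284756667127, dn u = 0.9035492686811218
sn v = -0.8949356505041104, cn v = -0.4461952279628109, dn v = 0.923404954648175
m = k² = 0.183944916544
D = 1 − m·sn²u·sn²v = 0.8529539832282354
dn(u+v) = (dn u·dn v − m·sn u·sn v·cn u·cn v)/D = 0.8375254348718172/0.8529539832282354 = 0.9819116286929986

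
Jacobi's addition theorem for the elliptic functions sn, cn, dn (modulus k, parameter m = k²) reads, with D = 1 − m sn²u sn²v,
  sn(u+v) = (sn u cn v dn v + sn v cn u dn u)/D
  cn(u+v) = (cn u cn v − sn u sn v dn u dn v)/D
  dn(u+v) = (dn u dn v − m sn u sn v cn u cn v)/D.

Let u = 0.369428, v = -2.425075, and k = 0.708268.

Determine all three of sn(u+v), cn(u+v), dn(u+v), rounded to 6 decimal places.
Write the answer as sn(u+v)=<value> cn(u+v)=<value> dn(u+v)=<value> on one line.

sn u = 0.3572656304381085, cn u = 0.9340028208242526, dn u = 0.9674558660549215
sn v = -0.9160235127865937, cn v = -0.40112457419374, dn v = 0.7609673793806288
m = k² = 0.501643559824
D = 1 − m·sn²u·sn²v = 0.9462732017186857
sn(u+v) = (sn u·cn v·dn v + sn v·cn u·dn u)/D = -0.9367775389389952/0.9462732017186857 = -0.9899651995190778
cn(u+v) = (cn u·cn v − sn u·sn v·dn u·dn v)/D = -0.1337191640354207/0.9462732017186857 = -0.1413113715917886
dn(u+v) = (dn u·dn v − m·sn u·sn v·cn u·cn v)/D = 0.6746959197232226/0.9462732017186857 = 0.7130033044344848

sn(u+v)=-0.989965 cn(u+v)=-0.141311 dn(u+v)=0.713003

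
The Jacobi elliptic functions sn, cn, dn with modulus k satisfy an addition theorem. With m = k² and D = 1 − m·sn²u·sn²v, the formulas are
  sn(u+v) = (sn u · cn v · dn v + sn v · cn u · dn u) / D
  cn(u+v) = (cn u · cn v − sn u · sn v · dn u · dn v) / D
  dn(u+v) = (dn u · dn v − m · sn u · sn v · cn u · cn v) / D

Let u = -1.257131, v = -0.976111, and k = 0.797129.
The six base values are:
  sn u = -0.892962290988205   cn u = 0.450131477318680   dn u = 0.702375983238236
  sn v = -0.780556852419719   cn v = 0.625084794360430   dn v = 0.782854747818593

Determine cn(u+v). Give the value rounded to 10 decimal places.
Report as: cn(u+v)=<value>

m = k² = 0.635414642641
D = 1 − m·sn²u·sn²v = 0.6913029076795169
cn(u+v) = (cn u·cn v − sn u·sn v·dn u·dn v)/D = -0.1018852524487832/0.6913029076795169 = -0.1473814898172199

cn(u+v)=-0.1473814898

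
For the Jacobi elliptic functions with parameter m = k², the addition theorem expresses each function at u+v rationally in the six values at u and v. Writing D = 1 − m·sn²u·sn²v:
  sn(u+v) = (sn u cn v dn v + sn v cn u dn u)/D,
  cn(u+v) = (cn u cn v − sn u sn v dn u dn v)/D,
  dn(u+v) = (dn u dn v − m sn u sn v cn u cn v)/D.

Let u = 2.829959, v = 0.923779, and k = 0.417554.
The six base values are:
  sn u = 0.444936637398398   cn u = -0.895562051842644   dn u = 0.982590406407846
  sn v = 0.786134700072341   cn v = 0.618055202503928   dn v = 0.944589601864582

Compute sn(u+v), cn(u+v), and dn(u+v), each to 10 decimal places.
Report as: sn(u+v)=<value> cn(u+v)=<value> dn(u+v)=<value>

m = k² = 0.174351342916
D = 1 − m·sn²u·sn²v = 0.9786687863059206
sn(u+v) = (sn u·cn v·dn v + sn v·cn u·dn u)/D = -0.4320176882406066/0.9786687863059206 = -0.4414340114711321
cn(u+v) = (cn u·cn v − sn u·sn v·dn u·dn v)/D = -0.8781533524030673/0.9786687863059206 = -0.8972937164142544
dn(u+v) = (dn u·dn v − m·sn u·sn v·cn u·cn v)/D = 0.9619000902722751/0.9786687863059206 = 0.9828658109175623

sn(u+v)=-0.4414340115 cn(u+v)=-0.8972937164 dn(u+v)=0.9828658109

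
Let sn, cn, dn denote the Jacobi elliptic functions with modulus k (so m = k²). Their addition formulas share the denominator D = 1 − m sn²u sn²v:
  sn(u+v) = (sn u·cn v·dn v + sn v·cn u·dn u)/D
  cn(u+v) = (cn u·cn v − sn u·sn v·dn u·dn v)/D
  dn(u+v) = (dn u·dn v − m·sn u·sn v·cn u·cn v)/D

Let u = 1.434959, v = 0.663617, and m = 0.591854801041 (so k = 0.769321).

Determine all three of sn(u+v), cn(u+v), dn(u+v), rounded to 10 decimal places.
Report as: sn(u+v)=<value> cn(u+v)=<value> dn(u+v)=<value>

sn u = 0.9456366725212543, cn u = 0.3252249737995686, dn u = 0.6861096420834109
sn v = 0.595147226619482, cn v = 0.803616686391677, dn v = 0.8890246894561052
m = k² = 0.591854801041
D = 1 − m·sn²u·sn²v = 0.8125382722361809
sn(u+v) = (sn u·cn v·dn v + sn v·cn u·dn u)/D = 0.8083971535299834/0.8125382722361809 = 0.9949034785834755
cn(u+v) = (cn u·cn v − sn u·sn v·dn u·dn v)/D = -0.08192976268230312/0.8125382722361809 = -0.1008318813793531
dn(u+v) = (dn u·dn v − m·sn u·sn v·cn u·cn v)/D = 0.5229128084057526/0.8125382722361809 = 0.6435546807741719

sn(u+v)=0.9949034786 cn(u+v)=-0.1008318814 dn(u+v)=0.6435546808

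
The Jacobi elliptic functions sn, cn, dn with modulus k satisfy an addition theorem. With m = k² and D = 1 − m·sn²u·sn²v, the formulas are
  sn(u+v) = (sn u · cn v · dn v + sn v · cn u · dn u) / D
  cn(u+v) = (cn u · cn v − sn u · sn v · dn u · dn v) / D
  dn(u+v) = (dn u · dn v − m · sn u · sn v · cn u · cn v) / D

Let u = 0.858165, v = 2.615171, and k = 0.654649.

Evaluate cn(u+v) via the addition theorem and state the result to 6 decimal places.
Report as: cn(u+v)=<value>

cn(u+v)=-0.992535

sn u = 0.7308039793968503, cn u = 0.6825873890555905, dn u = 0.8781310912171161
sn v = 0.7988569364313577, cn v = -0.6015210678899832, dn v = 0.8523505402265205
m = k² = 0.428565313201
D = 1 − m·sn²u·sn²v = 0.8539314070974523
cn(u+v) = (cn u·cn v − sn u·sn v·dn u·dn v)/D = -0.8475565570750362/0.8539314070974523 = -0.9925347048141905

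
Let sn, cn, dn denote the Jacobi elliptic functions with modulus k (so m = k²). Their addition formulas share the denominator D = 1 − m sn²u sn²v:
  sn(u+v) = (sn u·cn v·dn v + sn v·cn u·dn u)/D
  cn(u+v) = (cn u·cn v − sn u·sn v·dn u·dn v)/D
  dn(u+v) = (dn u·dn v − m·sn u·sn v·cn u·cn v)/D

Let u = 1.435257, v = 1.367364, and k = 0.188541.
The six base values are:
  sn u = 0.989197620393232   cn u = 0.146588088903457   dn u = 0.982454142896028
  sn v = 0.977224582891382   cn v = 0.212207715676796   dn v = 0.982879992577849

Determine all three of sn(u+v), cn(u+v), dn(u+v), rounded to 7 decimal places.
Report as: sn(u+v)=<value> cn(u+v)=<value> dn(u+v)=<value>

sn(u+v)=0.3589821 cn(u+v)=-0.9333444 dn(u+v)=0.9977069

m = k² = 0.035547708681
D = 1 − m·sn²u·sn²v = 0.9667825335327645
sn(u+v) = (sn u·cn v·dn v + sn v·cn u·dn u)/D = 0.3470576637874799/0.9667825335327645 = 0.3589821410191188
cn(u+v) = (cn u·cn v − sn u·sn v·dn u·dn v)/D = -0.9023410913564823/0.9667825335327645 = -0.9333444286164296
dn(u+v) = (dn u·dn v − m·sn u·sn v·cn u·cn v)/D = 0.964565591548491/0.9667825335327645 = 0.9977068865981964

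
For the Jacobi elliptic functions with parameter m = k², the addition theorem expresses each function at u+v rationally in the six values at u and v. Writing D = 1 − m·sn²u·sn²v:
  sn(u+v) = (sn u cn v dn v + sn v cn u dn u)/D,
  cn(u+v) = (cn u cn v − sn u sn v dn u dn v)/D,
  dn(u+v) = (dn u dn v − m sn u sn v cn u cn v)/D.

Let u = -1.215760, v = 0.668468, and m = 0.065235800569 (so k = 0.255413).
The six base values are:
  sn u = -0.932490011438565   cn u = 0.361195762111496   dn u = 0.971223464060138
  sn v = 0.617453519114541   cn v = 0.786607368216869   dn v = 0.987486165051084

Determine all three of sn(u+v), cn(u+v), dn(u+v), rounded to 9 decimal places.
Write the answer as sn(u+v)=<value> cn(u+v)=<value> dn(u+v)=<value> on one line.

sn(u+v)=-0.518943615 cn(u+v)=0.854808473 dn(u+v)=0.991176996

m = k² = 0.065235800569
D = 1 − m·sn²u·sn²v = 0.9783736656170349
sn(u+v) = (sn u·cn v·dn v + sn v·cn u·dn u)/D = -0.5077207664019968/0.9783736656170349 = -0.5189436145358537
cn(u+v) = (cn u·cn v − sn u·sn v·dn u·dn v)/D = 0.8363220987975163/0.9783736656170349 = 0.8548084726606676
dn(u+v) = (dn u·dn v − m·sn u·sn v·cn u·cn v)/D = 0.9697414708736019/0.9783736656170349 = 0.9911769960222826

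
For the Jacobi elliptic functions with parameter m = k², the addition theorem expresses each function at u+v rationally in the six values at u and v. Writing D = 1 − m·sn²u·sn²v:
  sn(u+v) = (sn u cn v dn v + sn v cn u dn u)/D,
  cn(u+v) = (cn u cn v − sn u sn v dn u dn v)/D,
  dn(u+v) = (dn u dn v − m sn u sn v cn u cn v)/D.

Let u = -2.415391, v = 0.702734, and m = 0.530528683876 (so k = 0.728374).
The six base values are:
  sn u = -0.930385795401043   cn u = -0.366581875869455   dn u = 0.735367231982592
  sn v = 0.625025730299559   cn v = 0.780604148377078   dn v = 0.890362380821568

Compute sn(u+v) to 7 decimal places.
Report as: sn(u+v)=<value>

sn(u+v)=-0.9933345

m = k² = 0.530528683876
D = 1 − m·sn²u·sn²v = 0.8205965441716487
sn(u+v) = (sn u·cn v·dn v + sn v·cn u·dn u)/D = -0.8151268872767159/0.8205965441716487 = -0.9933345357913319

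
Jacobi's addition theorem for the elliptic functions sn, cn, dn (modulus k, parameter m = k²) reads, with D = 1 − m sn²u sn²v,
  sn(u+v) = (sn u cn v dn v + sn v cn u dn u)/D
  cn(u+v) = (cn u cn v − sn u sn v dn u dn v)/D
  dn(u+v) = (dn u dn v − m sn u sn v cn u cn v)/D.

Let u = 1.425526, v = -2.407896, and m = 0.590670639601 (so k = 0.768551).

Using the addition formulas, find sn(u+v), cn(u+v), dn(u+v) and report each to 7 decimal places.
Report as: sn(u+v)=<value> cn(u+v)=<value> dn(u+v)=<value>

sn(u+v)=-0.7871425 cn(u+v)=0.6167712 dn(u+v)=0.7962565

sn u = 0.9436380316051209, cn u = 0.3309792520814756, dn u = 0.6885025153659649
sn v = -0.9535484729869711, cn v = -0.3012396216705494, dn v = 0.6803895578998498
m = k² = 0.590670639601
D = 1 − m·sn²u·sn²v = 0.5217645057010249
sn(u+v) = (sn u·cn v·dn v + sn v·cn u·dn u)/D = -0.4107029988590786/0.5217645057010249 = -0.7871424644098245
cn(u+v) = (cn u·cn v − sn u·sn v·dn u·dn v)/D = 0.321809331961636/0.5217645057010249 = 0.6167712223530117
dn(u+v) = (dn u·dn v − m·sn u·sn v·cn u·cn v)/D = 0.4154583920615985/0.5217645057010249 = 0.7962565247772132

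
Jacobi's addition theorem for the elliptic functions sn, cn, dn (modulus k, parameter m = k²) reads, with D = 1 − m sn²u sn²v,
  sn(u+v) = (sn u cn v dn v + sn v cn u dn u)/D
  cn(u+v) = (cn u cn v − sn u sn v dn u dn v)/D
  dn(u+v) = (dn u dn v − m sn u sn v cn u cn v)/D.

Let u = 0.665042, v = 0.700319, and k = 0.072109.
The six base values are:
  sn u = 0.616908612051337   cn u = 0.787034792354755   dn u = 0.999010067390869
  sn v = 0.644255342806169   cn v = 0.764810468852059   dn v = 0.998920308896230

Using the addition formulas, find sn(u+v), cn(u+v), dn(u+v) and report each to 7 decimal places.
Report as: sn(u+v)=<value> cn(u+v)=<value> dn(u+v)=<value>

sn(u+v)=0.9786620 cn(u+v)=0.2054767 dn(u+v)=0.9975068

m = k² = 0.005199707881
D = 1 − m·sn²u·sn²v = 0.9991786340984137
sn(u+v) = (sn u·cn v·dn v + sn v·cn u·dn u)/D = 0.9778581702099786/0.9991786340984137 = 0.9786620098140177
cn(u+v) = (cn u·cn v − sn u·sn v·dn u·dn v)/D = 0.2053079194584667/0.9991786340984137 = 0.2054766910060299
dn(u+v) = (dn u·dn v − m·sn u·sn v·cn u·cn v)/D = 0.9966874875503587/0.9991786340984137 = 0.9975068056271011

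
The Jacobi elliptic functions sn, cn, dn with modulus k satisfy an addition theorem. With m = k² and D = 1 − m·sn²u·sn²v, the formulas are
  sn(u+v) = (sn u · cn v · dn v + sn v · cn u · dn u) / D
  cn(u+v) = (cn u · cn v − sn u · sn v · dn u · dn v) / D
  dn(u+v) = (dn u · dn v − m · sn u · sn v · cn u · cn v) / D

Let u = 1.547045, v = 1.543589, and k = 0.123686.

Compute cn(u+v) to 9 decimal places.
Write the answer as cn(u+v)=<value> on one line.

sn u = 0.9995624745459303, cn u = 0.02957802359212775, dn u = 0.9923281499597594
sn v = 0.999455159123114, cn v = 0.03300583133615704, dn v = 0.9923298035739348
m = k² = 0.015298226596
D = 1 − m·sn²u·sn²v = 0.9847318082795347
cn(u+v) = (cn u·cn v − sn u·sn v·dn u·dn v)/D = -0.9827734329830213/0.9847318082795347 = -0.9980112602436038

cn(u+v)=-0.998011260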